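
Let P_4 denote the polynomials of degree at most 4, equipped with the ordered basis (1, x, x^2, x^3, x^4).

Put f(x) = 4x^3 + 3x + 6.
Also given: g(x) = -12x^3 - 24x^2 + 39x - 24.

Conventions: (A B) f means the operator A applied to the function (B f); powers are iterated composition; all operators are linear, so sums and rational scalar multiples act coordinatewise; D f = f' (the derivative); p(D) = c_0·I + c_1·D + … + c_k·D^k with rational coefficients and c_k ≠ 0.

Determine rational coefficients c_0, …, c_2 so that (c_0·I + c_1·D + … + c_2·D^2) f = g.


p(D) = -3·I − 2·D + 2·D^2, i.e. c_0 = -3, c_1 = -2, c_2 = 2

D^0 f = 4x^3 + 3x + 6
D^1 f = 12x^2 + 3
D^2 f = 24x
matching coefficients of g against c_0 f + c_1 Df + … from the top degree down determines the c_i
solution: c_0 = -3, c_1 = -2, c_2 = 2


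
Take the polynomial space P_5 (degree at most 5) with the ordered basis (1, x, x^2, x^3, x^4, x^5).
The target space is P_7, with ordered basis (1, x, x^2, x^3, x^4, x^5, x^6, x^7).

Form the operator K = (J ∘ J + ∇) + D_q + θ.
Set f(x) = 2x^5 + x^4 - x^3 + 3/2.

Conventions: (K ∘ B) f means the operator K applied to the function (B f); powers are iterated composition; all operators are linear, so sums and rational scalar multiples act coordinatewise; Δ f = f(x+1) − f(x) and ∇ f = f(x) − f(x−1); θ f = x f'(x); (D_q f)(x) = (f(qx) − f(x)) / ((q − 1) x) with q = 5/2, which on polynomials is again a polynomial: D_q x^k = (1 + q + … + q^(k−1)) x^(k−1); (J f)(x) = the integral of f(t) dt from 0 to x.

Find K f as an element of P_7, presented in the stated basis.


J f = (1/3)x^6 + (1/5)x^5 - (1/4)x^4 + (3/2)x
J J f = (1/21)x^7 + (1/30)x^6 - (1/20)x^5 + (3/4)x^2
∇ f = 10x^4 - 16x^3 + 11x^2 - 3x
(J ∘ J + ∇) f = (1/21)x^7 + (1/30)x^6 - (1/20)x^5 + 10x^4 - 16x^3 + (47/4)x^2 - 3x
D_q f = (1031/8)x^4 + (203/8)x^3 - (39/4)x^2
θ f = 10x^5 + 4x^4 - 3x^3
((J ∘ J + ∇) + D_q + θ) f = (1/21)x^7 + (1/30)x^6 + (199/20)x^5 + (1143/8)x^4 + (51/8)x^3 + 2x^2 - 3x

g(x) = (1/21)x^7 + (1/30)x^6 + (199/20)x^5 + (1143/8)x^4 + (51/8)x^3 + 2x^2 - 3x


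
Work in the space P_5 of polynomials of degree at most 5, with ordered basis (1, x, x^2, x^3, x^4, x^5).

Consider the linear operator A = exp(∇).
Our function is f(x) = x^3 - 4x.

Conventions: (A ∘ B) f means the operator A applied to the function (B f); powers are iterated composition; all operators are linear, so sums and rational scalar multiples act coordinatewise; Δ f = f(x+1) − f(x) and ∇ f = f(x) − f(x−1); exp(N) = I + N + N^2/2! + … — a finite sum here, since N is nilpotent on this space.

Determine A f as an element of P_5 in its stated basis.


the result is g(x) = x^3 + 3x^2 - 4x - 5

order-1 term: 3x^2 - 3x - 3
order-2 term: 3x - 3
order-3 term: 1
the series for exp(∇) f terminates at order 3
exp(∇) f = x^3 + 3x^2 - 4x - 5


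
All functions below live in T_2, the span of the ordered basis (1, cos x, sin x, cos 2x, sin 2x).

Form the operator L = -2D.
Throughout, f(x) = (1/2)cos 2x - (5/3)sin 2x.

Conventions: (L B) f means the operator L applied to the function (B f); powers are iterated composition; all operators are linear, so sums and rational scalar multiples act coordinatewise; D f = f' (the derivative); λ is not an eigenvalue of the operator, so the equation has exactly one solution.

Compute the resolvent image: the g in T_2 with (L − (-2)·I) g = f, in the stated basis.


g(x) = -(17/60)cos 2x - (4/15)sin 2x

write g with unknown coordinates in the stated basis and equate coefficients in (L − (-2)·I) g = f
solving from the highest basis element down gives g = -(17/60)cos 2x - (4/15)sin 2x
check: L g = (16/15)cos 2x - (17/15)sin 2x
so L g − (-2)·g = (1/2)cos 2x - (5/3)sin 2x = f ✓


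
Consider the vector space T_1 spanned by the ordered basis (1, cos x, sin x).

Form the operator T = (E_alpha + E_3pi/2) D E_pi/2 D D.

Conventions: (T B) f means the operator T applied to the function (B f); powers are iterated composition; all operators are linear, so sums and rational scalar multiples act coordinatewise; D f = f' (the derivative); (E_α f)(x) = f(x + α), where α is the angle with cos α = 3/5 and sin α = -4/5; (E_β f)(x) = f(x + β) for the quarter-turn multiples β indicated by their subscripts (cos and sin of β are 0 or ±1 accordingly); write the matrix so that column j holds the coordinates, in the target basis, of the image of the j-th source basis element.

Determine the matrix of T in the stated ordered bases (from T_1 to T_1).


the matrix is [[0, 0, 0]; [0, 3/5, -9/5]; [0, 9/5, 3/5]] (rows listed top to bottom)

image of 1: 0
image of cos x: (3/5)cos x + (9/5)sin x
image of sin x: -(9/5)cos x + (3/5)sin x
each image's coordinates form column j of the matrix


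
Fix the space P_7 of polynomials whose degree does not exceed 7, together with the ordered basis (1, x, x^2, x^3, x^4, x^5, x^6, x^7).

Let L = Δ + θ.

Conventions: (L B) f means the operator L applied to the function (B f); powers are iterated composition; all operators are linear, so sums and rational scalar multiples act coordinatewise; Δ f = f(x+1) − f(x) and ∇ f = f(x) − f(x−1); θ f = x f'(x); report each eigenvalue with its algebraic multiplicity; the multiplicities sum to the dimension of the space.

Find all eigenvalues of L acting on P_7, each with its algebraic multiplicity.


image of 1: 0
image of x: x + 1
image of x^2: 2x^2 + 2x + 1
image of x^3: 3x^3 + 3x^2 + 3x + 1
image of x^4: 4x^4 + 4x^3 + 6x^2 + 4x + 1
image of x^5: 5x^5 + 5x^4 + 10x^3 + 10x^2 + 5x + 1
image of x^6: 6x^6 + 6x^5 + 15x^4 + 20x^3 + 15x^2 + 6x + 1
image of x^7: 7x^7 + 7x^6 + 21x^5 + 35x^4 + 35x^3 + 21x^2 + 7x + 1
the matrix is upper triangular; its diagonal is (0, 1, 2, 3, 4, 5, 6, 7)
for a triangular matrix the eigenvalues are the diagonal entries, with algebraic multiplicity their repetition count

λ = 0 (multiplicity 1), λ = 1 (multiplicity 1), λ = 2 (multiplicity 1), λ = 3 (multiplicity 1), λ = 4 (multiplicity 1), λ = 5 (multiplicity 1), λ = 6 (multiplicity 1), λ = 7 (multiplicity 1)


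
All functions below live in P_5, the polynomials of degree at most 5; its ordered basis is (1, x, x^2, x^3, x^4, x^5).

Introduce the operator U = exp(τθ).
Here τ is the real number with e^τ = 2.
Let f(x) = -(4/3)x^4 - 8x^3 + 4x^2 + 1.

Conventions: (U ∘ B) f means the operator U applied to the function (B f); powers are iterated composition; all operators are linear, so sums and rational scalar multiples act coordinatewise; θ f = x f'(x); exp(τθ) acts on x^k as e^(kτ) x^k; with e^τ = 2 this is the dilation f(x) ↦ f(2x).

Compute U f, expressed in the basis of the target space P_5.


g(x) = -(64/3)x^4 - 64x^3 + 16x^2 + 1

exp(τθ) x^k = e^(kτ) x^k; with e^τ = 2 this sends x^k to 2^k x^k
x^2 ↦ 4 x^2
x^3 ↦ 8 x^3
x^4 ↦ 16 x^4
applying this coordinatewise to f: exp(τθ) f = -(64/3)x^4 - 64x^3 + 16x^2 + 1


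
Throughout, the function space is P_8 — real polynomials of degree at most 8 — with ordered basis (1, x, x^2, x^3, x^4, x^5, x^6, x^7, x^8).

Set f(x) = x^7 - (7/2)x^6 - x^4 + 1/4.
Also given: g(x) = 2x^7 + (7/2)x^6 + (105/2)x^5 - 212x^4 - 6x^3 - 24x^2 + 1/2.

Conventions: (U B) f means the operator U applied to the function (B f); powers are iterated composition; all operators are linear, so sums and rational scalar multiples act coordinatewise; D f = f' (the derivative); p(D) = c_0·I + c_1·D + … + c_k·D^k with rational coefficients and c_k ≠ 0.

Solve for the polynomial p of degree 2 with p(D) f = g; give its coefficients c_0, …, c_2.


p(D) = 2·I + (3/2)·D + 2·D^2, i.e. c_0 = 2, c_1 = 3/2, c_2 = 2

D^0 f = x^7 - (7/2)x^6 - x^4 + 1/4
D^1 f = 7x^6 - 21x^5 - 4x^3
D^2 f = 42x^5 - 105x^4 - 12x^2
matching coefficients of g against c_0 f + c_1 Df + … from the top degree down determines the c_i
solution: c_0 = 2, c_1 = 3/2, c_2 = 2


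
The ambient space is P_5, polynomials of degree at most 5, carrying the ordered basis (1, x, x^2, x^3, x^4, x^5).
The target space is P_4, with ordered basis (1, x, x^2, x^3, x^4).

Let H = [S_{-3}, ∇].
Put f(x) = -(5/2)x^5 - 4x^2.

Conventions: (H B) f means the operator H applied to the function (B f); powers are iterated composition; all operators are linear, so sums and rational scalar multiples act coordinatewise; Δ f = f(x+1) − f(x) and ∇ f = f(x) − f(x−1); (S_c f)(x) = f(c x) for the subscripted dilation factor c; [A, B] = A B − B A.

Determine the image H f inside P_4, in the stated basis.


g(x) = -4050x^4 + 5400x^3 - 6300x^2 + 3096x - 642

∇ f = -(25/2)x^4 + 25x^3 - 25x^2 + (9/2)x + 3/2
S_{-3} ∇ f = -(2025/2)x^4 - 675x^3 - 225x^2 - (27/2)x + 3/2
S_{-3} f = (1215/2)x^5 - 36x^2
∇ S_{-3} f = (6075/2)x^4 - 6075x^3 + 6075x^2 - (6219/2)x + 1287/2
[S_{-3}, ∇] f = -4050x^4 + 5400x^3 - 6300x^2 + 3096x - 642


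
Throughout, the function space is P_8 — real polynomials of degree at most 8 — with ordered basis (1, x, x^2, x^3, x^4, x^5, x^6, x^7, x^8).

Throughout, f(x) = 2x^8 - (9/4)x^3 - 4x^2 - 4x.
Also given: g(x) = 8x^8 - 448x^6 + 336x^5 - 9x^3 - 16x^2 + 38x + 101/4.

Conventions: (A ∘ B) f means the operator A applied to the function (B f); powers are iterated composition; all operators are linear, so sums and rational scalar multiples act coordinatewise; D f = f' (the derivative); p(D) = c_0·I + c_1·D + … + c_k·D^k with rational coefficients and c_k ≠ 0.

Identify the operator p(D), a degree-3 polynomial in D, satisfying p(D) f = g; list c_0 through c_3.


D^0 f = 2x^8 - (9/4)x^3 - 4x^2 - 4x
D^1 f = 16x^7 - (27/4)x^2 - 8x - 4
D^2 f = 112x^6 - (27/2)x - 8
D^3 f = 672x^5 - 27/2
matching coefficients of g against c_0 f + c_1 Df + … from the top degree down determines the c_i
solution: c_0 = 4, c_1 = 0, c_2 = -4, c_3 = 1/2

c_0 = 4, c_1 = 0, c_2 = -4, c_3 = 1/2


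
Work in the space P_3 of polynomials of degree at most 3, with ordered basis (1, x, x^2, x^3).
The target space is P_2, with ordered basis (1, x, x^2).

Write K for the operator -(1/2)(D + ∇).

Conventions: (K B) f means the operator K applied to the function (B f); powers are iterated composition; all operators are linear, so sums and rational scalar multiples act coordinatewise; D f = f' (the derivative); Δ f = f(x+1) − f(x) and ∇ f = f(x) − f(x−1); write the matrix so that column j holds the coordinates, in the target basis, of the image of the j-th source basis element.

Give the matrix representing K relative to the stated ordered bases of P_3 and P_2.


the matrix is [[0, -1, 1/2, -1/2]; [0, 0, -2, 3/2]; [0, 0, 0, -3]] (rows listed top to bottom)

image of 1: 0
image of x: -1
image of x^2: -2x + 1/2
image of x^3: -3x^2 + (3/2)x - 1/2
each image's coordinates form column j of the matrix


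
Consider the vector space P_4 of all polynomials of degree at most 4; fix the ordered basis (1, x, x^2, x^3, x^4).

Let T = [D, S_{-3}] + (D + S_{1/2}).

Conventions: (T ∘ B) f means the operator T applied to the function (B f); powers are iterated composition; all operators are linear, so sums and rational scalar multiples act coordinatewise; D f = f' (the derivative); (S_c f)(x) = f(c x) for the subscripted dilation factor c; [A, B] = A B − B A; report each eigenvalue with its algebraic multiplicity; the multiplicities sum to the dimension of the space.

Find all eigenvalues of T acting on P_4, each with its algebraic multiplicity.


λ = 1/16 (multiplicity 1), λ = 1/8 (multiplicity 1), λ = 1/4 (multiplicity 1), λ = 1/2 (multiplicity 1), λ = 1 (multiplicity 1)

image of 1: 1
image of x: (1/2)x - 3
image of x^2: (1/4)x^2 + 26x
image of x^3: (1/8)x^3 - 105x^2
image of x^4: (1/16)x^4 + 436x^3
the matrix is upper triangular; its diagonal is (1, 1/2, 1/4, 1/8, 1/16)
for a triangular matrix the eigenvalues are the diagonal entries, with algebraic multiplicity their repetition count


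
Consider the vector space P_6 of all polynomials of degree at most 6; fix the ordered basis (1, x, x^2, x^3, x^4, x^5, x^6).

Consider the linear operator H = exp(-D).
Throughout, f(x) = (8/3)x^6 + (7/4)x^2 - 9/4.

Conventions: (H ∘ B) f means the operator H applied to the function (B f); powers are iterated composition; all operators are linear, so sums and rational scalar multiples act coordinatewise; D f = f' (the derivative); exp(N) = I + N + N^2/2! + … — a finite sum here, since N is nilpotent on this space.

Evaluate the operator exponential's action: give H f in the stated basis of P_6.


order-1 term: -16x^5 - (7/2)x
order-2 term: 40x^4 + 7/4
order-3 term: -(160/3)x^3
order-4 term: 40x^2
order-5 term: -16x
order-6 term: 8/3
the series for exp(-D) f terminates at order 6
exp(-D) f = (8/3)x^6 - 16x^5 + 40x^4 - (160/3)x^3 + (167/4)x^2 - (39/2)x + 13/6

the image equals g(x) = (8/3)x^6 - 16x^5 + 40x^4 - (160/3)x^3 + (167/4)x^2 - (39/2)x + 13/6


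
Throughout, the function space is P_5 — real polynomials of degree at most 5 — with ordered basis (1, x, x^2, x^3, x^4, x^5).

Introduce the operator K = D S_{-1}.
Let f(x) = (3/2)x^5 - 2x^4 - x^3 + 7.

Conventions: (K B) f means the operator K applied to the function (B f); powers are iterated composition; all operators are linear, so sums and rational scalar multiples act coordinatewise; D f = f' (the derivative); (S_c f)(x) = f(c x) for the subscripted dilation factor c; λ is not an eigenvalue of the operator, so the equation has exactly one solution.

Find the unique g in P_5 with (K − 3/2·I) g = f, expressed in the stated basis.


the result is g(x) = -x^5 + (14/3)x^4 + (118/9)x^3 - (236/9)x^2 - (944/27)x + 1510/81

write g with unknown coordinates in the stated basis and equate coefficients in (K − 3/2·I) g = f
solving from the highest basis element down gives g = -x^5 + (14/3)x^4 + (118/9)x^3 - (236/9)x^2 - (944/27)x + 1510/81
check: K g = 5x^4 + (56/3)x^3 - (118/3)x^2 - (472/9)x + 944/27
so K g − 3/2·g = (3/2)x^5 - 2x^4 - x^3 + 7 = f ✓


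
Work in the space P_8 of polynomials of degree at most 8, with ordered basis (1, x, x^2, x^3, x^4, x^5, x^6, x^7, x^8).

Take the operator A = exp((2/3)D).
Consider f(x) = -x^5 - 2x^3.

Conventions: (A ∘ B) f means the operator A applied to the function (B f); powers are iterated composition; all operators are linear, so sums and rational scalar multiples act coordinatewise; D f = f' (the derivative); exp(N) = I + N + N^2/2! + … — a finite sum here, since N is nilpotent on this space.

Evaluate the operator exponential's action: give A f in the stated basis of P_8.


the result is g(x) = -x^5 - (10/3)x^4 - (58/9)x^3 - (188/27)x^2 - (296/81)x - 176/243

order-1 term: -(10/3)x^4 - 4x^2
order-2 term: -(40/9)x^3 - (8/3)x
order-3 term: -(80/27)x^2 - 16/27
order-4 term: -(80/81)x
order-5 term: -32/243
the series for exp((2/3)D) f terminates at order 5
exp((2/3)D) f = -x^5 - (10/3)x^4 - (58/9)x^3 - (188/27)x^2 - (296/81)x - 176/243


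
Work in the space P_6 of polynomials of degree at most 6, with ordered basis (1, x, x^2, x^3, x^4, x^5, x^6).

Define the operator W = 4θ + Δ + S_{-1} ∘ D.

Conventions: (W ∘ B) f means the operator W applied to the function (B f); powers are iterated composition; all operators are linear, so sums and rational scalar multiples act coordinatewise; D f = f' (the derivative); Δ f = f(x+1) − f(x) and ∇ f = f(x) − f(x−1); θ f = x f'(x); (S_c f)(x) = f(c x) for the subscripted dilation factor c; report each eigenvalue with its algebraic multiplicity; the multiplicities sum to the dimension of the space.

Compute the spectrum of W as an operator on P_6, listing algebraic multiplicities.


image of 1: 0
image of x: 4x + 2
image of x^2: 8x^2 + 1
image of x^3: 12x^3 + 6x^2 + 3x + 1
image of x^4: 16x^4 + 6x^2 + 4x + 1
image of x^5: 20x^5 + 10x^4 + 10x^3 + 10x^2 + 5x + 1
image of x^6: 24x^6 + 15x^4 + 20x^3 + 15x^2 + 6x + 1
the matrix is upper triangular; its diagonal is (0, 4, 8, 12, 16, 20, 24)
for a triangular matrix the eigenvalues are the diagonal entries, with algebraic multiplicity their repetition count

λ = 0 (multiplicity 1), λ = 4 (multiplicity 1), λ = 8 (multiplicity 1), λ = 12 (multiplicity 1), λ = 16 (multiplicity 1), λ = 20 (multiplicity 1), λ = 24 (multiplicity 1)


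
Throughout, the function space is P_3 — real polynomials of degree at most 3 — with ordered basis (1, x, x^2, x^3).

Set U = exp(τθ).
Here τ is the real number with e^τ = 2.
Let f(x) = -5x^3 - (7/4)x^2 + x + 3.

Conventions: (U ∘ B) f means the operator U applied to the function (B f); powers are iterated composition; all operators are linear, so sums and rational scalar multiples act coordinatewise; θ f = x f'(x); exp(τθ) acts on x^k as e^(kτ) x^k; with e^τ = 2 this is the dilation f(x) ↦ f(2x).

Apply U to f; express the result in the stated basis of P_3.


the image equals g(x) = -40x^3 - 7x^2 + 2x + 3

exp(τθ) x^k = e^(kτ) x^k; with e^τ = 2 this sends x^k to 2^k x^k
x ↦ 2 x
x^2 ↦ 4 x^2
x^3 ↦ 8 x^3
applying this coordinatewise to f: exp(τθ) f = -40x^3 - 7x^2 + 2x + 3


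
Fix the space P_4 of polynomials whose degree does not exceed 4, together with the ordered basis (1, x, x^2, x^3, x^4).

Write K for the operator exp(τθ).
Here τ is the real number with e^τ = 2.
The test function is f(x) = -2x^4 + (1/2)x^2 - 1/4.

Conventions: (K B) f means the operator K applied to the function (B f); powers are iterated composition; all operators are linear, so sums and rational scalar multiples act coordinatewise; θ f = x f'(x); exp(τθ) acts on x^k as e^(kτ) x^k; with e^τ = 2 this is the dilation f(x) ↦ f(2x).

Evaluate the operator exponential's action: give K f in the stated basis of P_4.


exp(τθ) x^k = e^(kτ) x^k; with e^τ = 2 this sends x^k to 2^k x^k
x^2 ↦ 4 x^2
x^4 ↦ 16 x^4
applying this coordinatewise to f: exp(τθ) f = -32x^4 + 2x^2 - 1/4

the result is g(x) = -32x^4 + 2x^2 - 1/4


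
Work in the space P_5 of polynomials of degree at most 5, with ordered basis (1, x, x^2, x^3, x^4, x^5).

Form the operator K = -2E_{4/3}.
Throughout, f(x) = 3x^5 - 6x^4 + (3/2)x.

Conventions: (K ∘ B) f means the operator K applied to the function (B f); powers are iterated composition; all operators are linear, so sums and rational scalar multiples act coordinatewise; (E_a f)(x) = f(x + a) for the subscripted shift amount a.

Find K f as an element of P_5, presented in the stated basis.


g(x) = -6x^5 - 28x^4 - (128/3)x^3 - (128/9)x^2 + (431/27)x + 700/81

E_{4/3} f = 3x^5 + 14x^4 + (64/3)x^3 + (64/9)x^2 - (431/54)x - 350/81
(-2E_{4/3}) f = -6x^5 - 28x^4 - (128/3)x^3 - (128/9)x^2 + (431/27)x + 700/81


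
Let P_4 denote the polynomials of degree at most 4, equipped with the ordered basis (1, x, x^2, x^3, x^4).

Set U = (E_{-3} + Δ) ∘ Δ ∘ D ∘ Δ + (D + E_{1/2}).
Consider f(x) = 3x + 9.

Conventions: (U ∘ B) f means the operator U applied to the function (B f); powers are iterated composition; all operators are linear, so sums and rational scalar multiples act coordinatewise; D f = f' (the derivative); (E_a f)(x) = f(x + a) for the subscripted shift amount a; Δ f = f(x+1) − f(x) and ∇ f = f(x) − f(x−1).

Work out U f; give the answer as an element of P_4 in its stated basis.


Δ f = 3
D Δ f = 0
Δ (D ∘ Δ) f = 0
E_{-3} Δ (D ∘ Δ) f = 0
Δ Δ (D ∘ Δ) f = 0
(E_{-3} + Δ) Δ (D ∘ Δ) f = 0
D f = 3
E_{1/2} f = 3x + 21/2
(D + E_{1/2}) f = 3x + 27/2
((E_{-3} + Δ) ∘ Δ ∘ D ∘ Δ + (D + E_{1/2})) f = 3x + 27/2

the result is g(x) = 3x + 27/2


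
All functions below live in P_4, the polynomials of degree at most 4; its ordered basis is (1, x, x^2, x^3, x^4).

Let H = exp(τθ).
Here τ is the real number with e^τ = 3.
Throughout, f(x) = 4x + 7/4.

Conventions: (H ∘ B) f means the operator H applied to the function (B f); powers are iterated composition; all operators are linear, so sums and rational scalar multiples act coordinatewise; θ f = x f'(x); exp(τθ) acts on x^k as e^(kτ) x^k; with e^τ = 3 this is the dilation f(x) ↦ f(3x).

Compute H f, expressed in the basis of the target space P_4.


the image equals g(x) = 12x + 7/4

exp(τθ) x^k = e^(kτ) x^k; with e^τ = 3 this sends x^k to 3^k x^k
x ↦ 3 x
applying this coordinatewise to f: exp(τθ) f = 12x + 7/4


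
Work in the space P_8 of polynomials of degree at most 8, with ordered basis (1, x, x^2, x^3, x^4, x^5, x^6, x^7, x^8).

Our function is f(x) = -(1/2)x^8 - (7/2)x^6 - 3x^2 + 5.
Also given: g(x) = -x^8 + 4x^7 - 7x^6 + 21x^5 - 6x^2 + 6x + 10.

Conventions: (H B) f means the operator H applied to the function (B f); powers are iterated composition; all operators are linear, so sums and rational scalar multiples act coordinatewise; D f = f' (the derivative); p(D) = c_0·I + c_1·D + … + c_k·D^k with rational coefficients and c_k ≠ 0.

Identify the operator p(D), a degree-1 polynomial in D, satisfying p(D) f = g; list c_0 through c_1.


D^0 f = -(1/2)x^8 - (7/2)x^6 - 3x^2 + 5
D^1 f = -4x^7 - 21x^5 - 6x
matching coefficients of g against c_0 f + c_1 Df + … from the top degree down determines the c_i
solution: c_0 = 2, c_1 = -1

p(D) = 2·I − D, i.e. c_0 = 2, c_1 = -1


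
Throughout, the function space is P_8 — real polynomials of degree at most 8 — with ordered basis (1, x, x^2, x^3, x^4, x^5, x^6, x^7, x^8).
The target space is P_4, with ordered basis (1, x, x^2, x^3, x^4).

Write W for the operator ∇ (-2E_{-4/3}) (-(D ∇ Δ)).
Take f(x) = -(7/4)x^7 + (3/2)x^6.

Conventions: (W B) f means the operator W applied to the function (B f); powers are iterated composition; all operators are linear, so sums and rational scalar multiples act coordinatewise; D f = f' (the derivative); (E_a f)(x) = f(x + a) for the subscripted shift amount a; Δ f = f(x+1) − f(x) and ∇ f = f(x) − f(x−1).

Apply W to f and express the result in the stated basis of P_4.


the image equals g(x) = -2940x^3 + 17250x^2 - 35810x + 234530/9

Δ f = -(49/4)x^6 - (111/4)x^5 - (155/4)x^4 - (125/4)x^3 - (57/4)x^2 - (13/4)x - 1/4
∇ Δ f = -(147/2)x^5 + 45x^4 - (245/2)x^3 + 45x^2 - (49/2)x + 3
D ∇ Δ f = -(735/2)x^4 + 180x^3 - (735/2)x^2 + 90x - 49/2
(-(D ∇ Δ)) f = (735/2)x^4 - 180x^3 + (735/2)x^2 - 90x + 49/2
E_{-4/3} (-(D ∇ Δ)) f = (735/2)x^4 - 2140x^3 + (10015/2)x^2 - (49630/9)x + 128843/54
(-2E_{-4/3}) (-(D ∇ Δ)) f = -735x^4 + 4280x^3 - 10015x^2 + (99260/9)x - 128843/27
∇ (-2E_{-4/3}) (-(D ∇ Δ)) f = -2940x^3 + 17250x^2 - 35810x + 234530/9


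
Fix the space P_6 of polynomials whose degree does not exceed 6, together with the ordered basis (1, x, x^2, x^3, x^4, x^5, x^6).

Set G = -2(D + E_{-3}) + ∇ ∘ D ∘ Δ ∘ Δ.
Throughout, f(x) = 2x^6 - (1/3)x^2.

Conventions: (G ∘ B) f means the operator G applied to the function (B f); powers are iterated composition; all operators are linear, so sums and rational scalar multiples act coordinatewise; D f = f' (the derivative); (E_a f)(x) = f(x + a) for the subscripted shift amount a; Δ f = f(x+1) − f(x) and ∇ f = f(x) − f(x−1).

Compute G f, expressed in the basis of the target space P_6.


the image equals g(x) = -4x^6 + 48x^5 - 540x^4 + 2160x^3 - (12418/3)x^2 + (19648/3)x - 2550

D f = 12x^5 - (2/3)x
E_{-3} f = 2x^6 - 36x^5 + 270x^4 - 1080x^3 + (7289/3)x^2 - 2914x + 1455
(D + E_{-3}) f = 2x^6 - 24x^5 + 270x^4 - 1080x^3 + (7289/3)x^2 - (8744/3)x + 1455
(-2(D + E_{-3})) f = -4x^6 + 48x^5 - 540x^4 + 2160x^3 - (14578/3)x^2 + (17488/3)x - 2910
Δ f = 12x^5 + 30x^4 + 40x^3 + 30x^2 + (34/3)x + 5/3
Δ Δ f = 60x^4 + 240x^3 + 420x^2 + 360x + 370/3
D Δ Δ f = 240x^3 + 720x^2 + 840x + 360
∇ D Δ Δ f = 720x^2 + 720x + 360
(-2(D + E_{-3}) + ∇ ∘ D ∘ Δ ∘ Δ) f = -4x^6 + 48x^5 - 540x^4 + 2160x^3 - (12418/3)x^2 + (19648/3)x - 2550


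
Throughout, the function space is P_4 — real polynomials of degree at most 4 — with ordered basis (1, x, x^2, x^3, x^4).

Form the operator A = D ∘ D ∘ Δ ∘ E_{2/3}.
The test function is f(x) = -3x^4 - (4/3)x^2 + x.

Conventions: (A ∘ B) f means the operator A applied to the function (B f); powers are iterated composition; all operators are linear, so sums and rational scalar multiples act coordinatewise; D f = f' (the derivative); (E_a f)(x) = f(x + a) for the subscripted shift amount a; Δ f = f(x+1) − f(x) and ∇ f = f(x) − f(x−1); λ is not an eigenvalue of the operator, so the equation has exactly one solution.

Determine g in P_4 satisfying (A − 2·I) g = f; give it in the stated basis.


write g with unknown coordinates in the stated basis and equate coefficients in (A − 2·I) g = f
solving from the highest basis element down gives g = (3/2)x^4 + (2/3)x^2 + (35/2)x + 21
check: A g = 36x + 42
so A g − 2·g = -3x^4 - (4/3)x^2 + x = f ✓

the result is g(x) = (3/2)x^4 + (2/3)x^2 + (35/2)x + 21


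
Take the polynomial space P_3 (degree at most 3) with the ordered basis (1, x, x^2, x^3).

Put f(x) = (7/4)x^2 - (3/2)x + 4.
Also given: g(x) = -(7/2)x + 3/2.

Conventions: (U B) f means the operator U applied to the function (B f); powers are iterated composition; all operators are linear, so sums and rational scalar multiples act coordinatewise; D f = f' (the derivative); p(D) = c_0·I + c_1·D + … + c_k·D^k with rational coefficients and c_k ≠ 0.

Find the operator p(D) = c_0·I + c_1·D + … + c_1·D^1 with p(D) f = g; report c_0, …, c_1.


c_0 = 0, c_1 = -1

D^0 f = (7/4)x^2 - (3/2)x + 4
D^1 f = (7/2)x - 3/2
matching coefficients of g against c_0 f + c_1 Df + … from the top degree down determines the c_i
solution: c_0 = 0, c_1 = -1


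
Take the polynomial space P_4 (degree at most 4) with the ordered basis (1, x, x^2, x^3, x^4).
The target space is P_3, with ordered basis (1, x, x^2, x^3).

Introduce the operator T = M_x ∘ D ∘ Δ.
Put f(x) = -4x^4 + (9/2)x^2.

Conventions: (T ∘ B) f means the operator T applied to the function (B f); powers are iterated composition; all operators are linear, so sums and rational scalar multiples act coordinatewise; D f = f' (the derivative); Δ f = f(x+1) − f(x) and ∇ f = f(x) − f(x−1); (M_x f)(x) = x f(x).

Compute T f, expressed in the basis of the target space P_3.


Δ f = -16x^3 - 24x^2 - 7x + 1/2
D Δ f = -48x^2 - 48x - 7
M_x D Δ f = -48x^3 - 48x^2 - 7x

the image equals g(x) = -48x^3 - 48x^2 - 7x


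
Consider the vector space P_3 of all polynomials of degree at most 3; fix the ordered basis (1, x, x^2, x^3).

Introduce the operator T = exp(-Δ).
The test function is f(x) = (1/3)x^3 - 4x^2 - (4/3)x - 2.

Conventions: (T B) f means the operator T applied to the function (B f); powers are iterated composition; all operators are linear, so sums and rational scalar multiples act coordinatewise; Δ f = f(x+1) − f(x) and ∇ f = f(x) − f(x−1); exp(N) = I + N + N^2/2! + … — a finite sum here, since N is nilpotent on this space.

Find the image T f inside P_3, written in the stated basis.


g(x) = (1/3)x^3 - 5x^2 + (20/3)x - 1/3

order-1 term: -x^2 + 7x + 5
order-2 term: x - 3
order-3 term: -1/3
the series for exp(-Δ) f terminates at order 3
exp(-Δ) f = (1/3)x^3 - 5x^2 + (20/3)x - 1/3


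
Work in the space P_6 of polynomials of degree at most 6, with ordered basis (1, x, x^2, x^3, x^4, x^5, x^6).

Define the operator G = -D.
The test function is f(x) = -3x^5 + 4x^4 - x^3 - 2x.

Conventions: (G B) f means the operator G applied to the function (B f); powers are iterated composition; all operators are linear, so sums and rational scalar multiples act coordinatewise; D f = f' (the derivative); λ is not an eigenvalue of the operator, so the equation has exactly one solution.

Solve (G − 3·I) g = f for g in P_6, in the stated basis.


the result is g(x) = x^5 - 3x^4 + (13/3)x^3 - (13/3)x^2 + (32/9)x - 32/27

write g with unknown coordinates in the stated basis and equate coefficients in (G − 3·I) g = f
solving from the highest basis element down gives g = x^5 - 3x^4 + (13/3)x^3 - (13/3)x^2 + (32/9)x - 32/27
check: G g = -5x^4 + 12x^3 - 13x^2 + (26/3)x - 32/9
so G g − 3·g = -3x^5 + 4x^4 - x^3 - 2x = f ✓


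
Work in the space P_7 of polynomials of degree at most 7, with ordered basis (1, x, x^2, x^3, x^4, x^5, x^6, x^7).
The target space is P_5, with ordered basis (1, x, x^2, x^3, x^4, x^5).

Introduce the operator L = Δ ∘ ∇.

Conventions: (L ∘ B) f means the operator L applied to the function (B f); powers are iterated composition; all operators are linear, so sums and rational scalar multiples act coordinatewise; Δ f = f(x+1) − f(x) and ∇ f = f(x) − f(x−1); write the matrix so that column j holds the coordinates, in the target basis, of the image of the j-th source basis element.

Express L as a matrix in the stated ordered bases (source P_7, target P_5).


the matrix is [[0, 0, 2, 0, 2, 0, 2, 0]; [0, 0, 0, 6, 0, 10, 0, 14]; [0, 0, 0, 0, 12, 0, 30, 0]; [0, 0, 0, 0, 0, 20, 0, 70]; [0, 0, 0, 0, 0, 0, 30, 0]; [0, 0, 0, 0, 0, 0, 0, 42]] (rows listed top to bottom)

image of 1: 0
image of x: 0
image of x^2: 2
image of x^3: 6x
image of x^4: 12x^2 + 2
image of x^5: 20x^3 + 10x
image of x^6: 30x^4 + 30x^2 + 2
image of x^7: 42x^5 + 70x^3 + 14x
each image's coordinates form column j of the matrix


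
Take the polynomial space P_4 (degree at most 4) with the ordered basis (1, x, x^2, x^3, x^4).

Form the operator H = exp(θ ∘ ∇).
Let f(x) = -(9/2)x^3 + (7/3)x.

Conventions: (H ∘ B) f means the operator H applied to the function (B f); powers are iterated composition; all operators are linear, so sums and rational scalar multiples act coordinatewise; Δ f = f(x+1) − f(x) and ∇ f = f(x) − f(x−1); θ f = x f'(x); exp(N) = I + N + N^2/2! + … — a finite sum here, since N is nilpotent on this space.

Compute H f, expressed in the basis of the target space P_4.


the result is g(x) = -(9/2)x^3 - 27x^2 - (67/6)x

order-1 term: -27x^2 + (27/2)x
order-2 term: -27x
the series for exp(θ ∘ ∇) f terminates at order 2
exp(θ ∘ ∇) f = -(9/2)x^3 - 27x^2 - (67/6)x


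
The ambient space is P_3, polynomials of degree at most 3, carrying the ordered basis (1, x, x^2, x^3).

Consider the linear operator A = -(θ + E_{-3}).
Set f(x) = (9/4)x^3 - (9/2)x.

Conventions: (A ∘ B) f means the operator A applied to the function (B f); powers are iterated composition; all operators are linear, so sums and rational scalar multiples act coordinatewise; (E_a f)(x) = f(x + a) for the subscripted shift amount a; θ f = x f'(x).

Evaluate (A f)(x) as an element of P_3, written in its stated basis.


the result is g(x) = -9x^3 + (81/4)x^2 - (207/4)x + 189/4

θ f = (27/4)x^3 - (9/2)x
E_{-3} f = (9/4)x^3 - (81/4)x^2 + (225/4)x - 189/4
(θ + E_{-3}) f = 9x^3 - (81/4)x^2 + (207/4)x - 189/4
(-(θ + E_{-3})) f = -9x^3 + (81/4)x^2 - (207/4)x + 189/4


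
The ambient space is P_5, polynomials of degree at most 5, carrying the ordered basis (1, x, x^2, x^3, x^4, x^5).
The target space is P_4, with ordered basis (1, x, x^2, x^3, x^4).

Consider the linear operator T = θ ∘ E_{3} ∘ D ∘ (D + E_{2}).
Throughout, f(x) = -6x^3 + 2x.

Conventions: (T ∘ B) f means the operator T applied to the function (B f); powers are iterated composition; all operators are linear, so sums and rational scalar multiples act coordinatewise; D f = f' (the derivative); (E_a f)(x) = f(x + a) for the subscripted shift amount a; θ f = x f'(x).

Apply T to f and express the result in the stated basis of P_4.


the result is g(x) = -36x^2 - 216x

D f = -18x^2 + 2
E_{2} f = -6x^3 - 36x^2 - 70x - 44
(D + E_{2}) f = -6x^3 - 54x^2 - 70x - 42
D (D + E_{2}) f = -18x^2 - 108x - 70
E_{3} (D ∘ (D + E_{2})) f = -18x^2 - 216x - 556
θ E_{3} (D ∘ (D + E_{2})) f = -36x^2 - 216x


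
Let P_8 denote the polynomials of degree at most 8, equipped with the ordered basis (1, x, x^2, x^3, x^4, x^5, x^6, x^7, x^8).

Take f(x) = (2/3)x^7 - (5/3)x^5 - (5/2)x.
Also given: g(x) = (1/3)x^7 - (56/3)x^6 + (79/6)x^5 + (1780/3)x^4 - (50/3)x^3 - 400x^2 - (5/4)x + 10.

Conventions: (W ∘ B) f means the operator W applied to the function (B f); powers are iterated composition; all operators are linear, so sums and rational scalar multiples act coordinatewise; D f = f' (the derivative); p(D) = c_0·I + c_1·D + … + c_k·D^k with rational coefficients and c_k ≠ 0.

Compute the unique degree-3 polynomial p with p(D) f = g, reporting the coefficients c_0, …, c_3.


c_0 = 1/2, c_1 = -4, c_2 = 1/2, c_3 = 4

D^0 f = (2/3)x^7 - (5/3)x^5 - (5/2)x
D^1 f = (14/3)x^6 - (25/3)x^4 - 5/2
D^2 f = 28x^5 - (100/3)x^3
D^3 f = 140x^4 - 100x^2
matching coefficients of g against c_0 f + c_1 Df + … from the top degree down determines the c_i
solution: c_0 = 1/2, c_1 = -4, c_2 = 1/2, c_3 = 4


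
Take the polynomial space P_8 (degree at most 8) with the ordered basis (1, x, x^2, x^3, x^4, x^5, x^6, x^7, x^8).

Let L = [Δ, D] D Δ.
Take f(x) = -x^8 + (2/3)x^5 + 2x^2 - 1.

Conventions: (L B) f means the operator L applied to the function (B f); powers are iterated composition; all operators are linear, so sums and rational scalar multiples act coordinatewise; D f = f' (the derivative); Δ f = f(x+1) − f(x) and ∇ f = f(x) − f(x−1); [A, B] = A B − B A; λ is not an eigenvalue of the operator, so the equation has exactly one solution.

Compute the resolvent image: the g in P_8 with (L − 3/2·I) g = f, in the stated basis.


the image equals g(x) = (2/3)x^8 - (4/9)x^5 - (4/3)x^2 + 2/3

write g with unknown coordinates in the stated basis and equate coefficients in (L − 3/2·I) g = f
solving from the highest basis element down gives g = (2/3)x^8 - (4/9)x^5 - (4/3)x^2 + 2/3
check: L g = 0
so L g − 3/2·g = -x^8 + (2/3)x^5 + 2x^2 - 1 = f ✓


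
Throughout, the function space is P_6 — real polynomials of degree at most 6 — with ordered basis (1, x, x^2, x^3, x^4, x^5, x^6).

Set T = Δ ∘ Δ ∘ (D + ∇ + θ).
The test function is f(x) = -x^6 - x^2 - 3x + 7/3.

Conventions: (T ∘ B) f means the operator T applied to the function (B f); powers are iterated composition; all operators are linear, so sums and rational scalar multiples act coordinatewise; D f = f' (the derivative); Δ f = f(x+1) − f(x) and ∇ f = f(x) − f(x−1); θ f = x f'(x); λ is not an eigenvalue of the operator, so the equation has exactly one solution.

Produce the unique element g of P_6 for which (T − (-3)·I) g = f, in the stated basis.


write g with unknown coordinates in the stated basis and equate coefficients in (T − (-3)·I) g = f
solving from the highest basis element down gives g = -(1/3)x^6 + 20x^4 + (320/3)x^3 - (361/3)x^2 - (4243/3)x - 13057/9
check: T g = -60x^4 - 320x^3 + 360x^2 + 4240x + 13064/3
so T g − (-3)·g = -x^6 - x^2 - 3x + 7/3 = f ✓

the result is g(x) = -(1/3)x^6 + 20x^4 + (320/3)x^3 - (361/3)x^2 - (4243/3)x - 13057/9


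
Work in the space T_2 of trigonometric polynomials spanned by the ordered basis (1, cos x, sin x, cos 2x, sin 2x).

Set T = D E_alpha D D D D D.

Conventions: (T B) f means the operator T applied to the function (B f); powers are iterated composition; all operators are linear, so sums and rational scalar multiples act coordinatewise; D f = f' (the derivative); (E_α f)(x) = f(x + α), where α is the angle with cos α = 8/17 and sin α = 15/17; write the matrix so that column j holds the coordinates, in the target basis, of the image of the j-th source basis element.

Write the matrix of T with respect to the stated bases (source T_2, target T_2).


the matrix is [[0, 0, 0, 0, 0]; [0, -8/17, -15/17, 0, 0]; [0, 15/17, -8/17, 0, 0]; [0, 0, 0, 10304/289, -15360/289]; [0, 0, 0, 15360/289, 10304/289]] (rows listed top to bottom)

image of 1: 0
image of cos x: -(8/17)cos x + (15/17)sin x
image of sin x: -(15/17)cos x - (8/17)sin x
image of cos 2x: (10304/289)cos 2x + (15360/289)sin 2x
image of sin 2x: -(15360/289)cos 2x + (10304/289)sin 2x
each image's coordinates form column j of the matrix


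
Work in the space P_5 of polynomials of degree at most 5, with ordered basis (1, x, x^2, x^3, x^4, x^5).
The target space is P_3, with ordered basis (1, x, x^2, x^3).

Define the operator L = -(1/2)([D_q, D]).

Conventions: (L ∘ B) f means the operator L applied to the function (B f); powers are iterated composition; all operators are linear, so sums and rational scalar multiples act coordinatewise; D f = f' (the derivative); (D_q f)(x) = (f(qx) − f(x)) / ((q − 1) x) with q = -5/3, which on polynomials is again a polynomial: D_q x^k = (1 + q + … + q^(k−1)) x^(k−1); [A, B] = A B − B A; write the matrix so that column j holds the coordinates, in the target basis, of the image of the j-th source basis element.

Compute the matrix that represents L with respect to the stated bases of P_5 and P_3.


image of 1: 0
image of x: 0
image of x^2: -4/3
image of x^3: (28/9)x
image of x^4: -8x^2
image of x^5: (1352/81)x^3
each image's coordinates form column j of the matrix

the matrix is [[0, 0, -4/3, 0, 0, 0]; [0, 0, 0, 28/9, 0, 0]; [0, 0, 0, 0, -8, 0]; [0, 0, 0, 0, 0, 1352/81]] (rows listed top to bottom)


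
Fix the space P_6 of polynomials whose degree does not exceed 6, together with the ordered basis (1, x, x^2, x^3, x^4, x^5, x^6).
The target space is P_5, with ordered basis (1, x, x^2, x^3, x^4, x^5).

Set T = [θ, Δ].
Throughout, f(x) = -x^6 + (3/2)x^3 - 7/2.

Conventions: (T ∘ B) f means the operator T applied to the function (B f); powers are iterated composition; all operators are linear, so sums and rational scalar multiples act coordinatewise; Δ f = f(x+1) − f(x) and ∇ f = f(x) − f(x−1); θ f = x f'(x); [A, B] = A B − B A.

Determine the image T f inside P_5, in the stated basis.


Δ f = -6x^5 - 15x^4 - 20x^3 - (21/2)x^2 - (3/2)x + 1/2
θ Δ f = -30x^5 - 60x^4 - 60x^3 - 21x^2 - (3/2)x
θ f = -6x^6 + (9/2)x^3
Δ θ f = -36x^5 - 90x^4 - 120x^3 - (153/2)x^2 - (45/2)x - 3/2
[θ, Δ] f = 6x^5 + 30x^4 + 60x^3 + (111/2)x^2 + 21x + 3/2

the result is g(x) = 6x^5 + 30x^4 + 60x^3 + (111/2)x^2 + 21x + 3/2


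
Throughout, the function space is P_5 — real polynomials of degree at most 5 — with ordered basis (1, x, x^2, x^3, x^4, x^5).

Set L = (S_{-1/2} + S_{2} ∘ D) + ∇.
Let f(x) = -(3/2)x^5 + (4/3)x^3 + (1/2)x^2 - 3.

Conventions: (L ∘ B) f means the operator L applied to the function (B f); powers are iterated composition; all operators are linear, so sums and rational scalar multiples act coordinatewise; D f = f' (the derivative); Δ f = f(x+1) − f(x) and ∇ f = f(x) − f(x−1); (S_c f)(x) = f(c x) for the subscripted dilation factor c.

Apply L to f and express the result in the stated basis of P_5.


the result is g(x) = (3/64)x^5 - (255/2)x^4 + (89/6)x^3 + (41/8)x^2 + (13/2)x - 11/3

S_{-1/2} f = (3/64)x^5 - (1/6)x^3 + (1/8)x^2 - 3
D f = -(15/2)x^4 + 4x^2 + x
S_{2} D f = -120x^4 + 16x^2 + 2x
(S_{-1/2} + S_{2} ∘ D) f = (3/64)x^5 - 120x^4 - (1/6)x^3 + (129/8)x^2 + 2x - 3
∇ f = -(15/2)x^4 + 15x^3 - 11x^2 + (9/2)x - 2/3
((S_{-1/2} + S_{2} ∘ D) + ∇) f = (3/64)x^5 - (255/2)x^4 + (89/6)x^3 + (41/8)x^2 + (13/2)x - 11/3


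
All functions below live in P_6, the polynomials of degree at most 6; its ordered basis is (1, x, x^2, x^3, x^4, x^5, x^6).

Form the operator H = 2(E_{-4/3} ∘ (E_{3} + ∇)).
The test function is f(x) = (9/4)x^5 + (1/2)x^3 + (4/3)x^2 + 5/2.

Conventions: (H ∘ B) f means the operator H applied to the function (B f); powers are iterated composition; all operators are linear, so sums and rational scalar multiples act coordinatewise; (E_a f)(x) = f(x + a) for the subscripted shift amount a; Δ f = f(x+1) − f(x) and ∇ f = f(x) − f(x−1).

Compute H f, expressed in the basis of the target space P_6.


g(x) = (9/2)x^5 + 60x^4 - 39x^3 + 684x^2 - (1232/3)x + 9929/27

E_{3} f = (9/4)x^5 + (135/4)x^4 + 203x^3 + (1840/3)x^2 + (3731/4)x + 2299/4
∇ f = (45/4)x^4 - (45/2)x^3 + 24x^2 - (121/12)x + 17/12
(E_{3} + ∇) f = (9/4)x^5 + 45x^4 + (361/2)x^3 + (1912/3)x^2 + (2768/3)x + 3457/6
E_{-4/3} (E_{3} + ∇) f = (9/4)x^5 + 30x^4 - (39/2)x^3 + 342x^2 - (616/3)x + 9929/54
(2(E_{-4/3} ∘ (E_{3} + ∇))) f = (9/2)x^5 + 60x^4 - 39x^3 + 684x^2 - (1232/3)x + 9929/27


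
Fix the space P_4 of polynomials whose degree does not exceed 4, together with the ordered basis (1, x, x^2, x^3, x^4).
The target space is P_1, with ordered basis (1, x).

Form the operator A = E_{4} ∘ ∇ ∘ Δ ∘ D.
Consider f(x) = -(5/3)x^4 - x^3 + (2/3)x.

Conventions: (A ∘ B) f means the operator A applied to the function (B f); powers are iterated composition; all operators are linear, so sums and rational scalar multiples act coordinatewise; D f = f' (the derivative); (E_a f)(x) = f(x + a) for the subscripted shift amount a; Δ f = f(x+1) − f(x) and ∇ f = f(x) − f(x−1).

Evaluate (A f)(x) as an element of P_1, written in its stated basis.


D f = -(20/3)x^3 - 3x^2 + 2/3
Δ D f = -20x^2 - 26x - 29/3
∇ Δ D f = -40x - 6
E_{4} ∇ Δ D f = -40x - 166

the result is g(x) = -40x - 166
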